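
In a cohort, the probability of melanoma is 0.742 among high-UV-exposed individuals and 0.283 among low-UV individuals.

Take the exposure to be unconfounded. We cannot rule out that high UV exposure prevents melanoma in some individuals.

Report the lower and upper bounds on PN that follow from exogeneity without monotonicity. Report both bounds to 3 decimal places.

Let p₁ = 0.742, p₀ = 0.283.
Under exogeneity alone the bounds on PN are max{0,(p₁−p₀)/p₁} ≤ PN ≤ min{1,(1−p₀)/p₁}.
  lower = (p₁ − p₀)/p₁ = 0.459 / 0.742 ≈ 0.6186
  upper = min{1, (1 − p₀)/p₁} = 0.717 / 0.742 ≈ 0.9663

0.619 ≤ PN ≤ 0.966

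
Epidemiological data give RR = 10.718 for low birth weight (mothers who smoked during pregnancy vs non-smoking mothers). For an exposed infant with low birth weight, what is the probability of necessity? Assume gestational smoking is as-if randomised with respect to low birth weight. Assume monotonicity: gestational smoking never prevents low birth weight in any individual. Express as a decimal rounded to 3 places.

PN ≈ 0.907

Under exogeneity and monotonicity, PN = (RR − 1) / RR = 1 − 1/RR.
PN = (10.718 − 1) / 10.718 = 9.718 / 10.718 ≈ 0.9067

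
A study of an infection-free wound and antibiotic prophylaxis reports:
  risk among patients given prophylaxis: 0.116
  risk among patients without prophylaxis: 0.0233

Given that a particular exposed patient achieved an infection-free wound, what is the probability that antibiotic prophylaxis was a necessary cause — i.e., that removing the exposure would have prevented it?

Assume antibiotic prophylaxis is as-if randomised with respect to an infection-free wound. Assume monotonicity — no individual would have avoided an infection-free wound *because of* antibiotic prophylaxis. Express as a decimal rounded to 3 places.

PN ≈ 0.799

Let p₁ = 0.116, p₀ = 0.0233.
Under exogeneity and monotonicity, PN = (p₁ − p₀) / p₁.
PN = (0.116 − 0.0233) / 0.116 = 0.0927 / 0.116 ≈ 0.7991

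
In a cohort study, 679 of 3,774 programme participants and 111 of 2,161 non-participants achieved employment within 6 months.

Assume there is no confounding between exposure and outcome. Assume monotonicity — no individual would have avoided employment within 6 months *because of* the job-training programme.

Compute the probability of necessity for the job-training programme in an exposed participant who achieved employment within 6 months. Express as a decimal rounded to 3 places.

p₁ = P(outcome | exposed) = 679/3774 = 0.17992
p₀ = P(outcome | unexposed) = 111/2161 = 0.051365
Under exogeneity and monotonicity, PN = (p₁ − p₀) / p₁.
PN = (0.17992 − 0.051365) / 0.17992 = 0.12855 / 0.17992 ≈ 0.7145

PN ≈ 0.715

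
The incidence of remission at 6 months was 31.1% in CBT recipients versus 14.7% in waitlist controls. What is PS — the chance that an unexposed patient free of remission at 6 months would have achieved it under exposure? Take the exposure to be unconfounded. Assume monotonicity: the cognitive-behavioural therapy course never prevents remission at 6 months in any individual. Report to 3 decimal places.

p₁ = 0.311, p₀ = 0.147.
Under exogeneity and monotonicity, PS = (p₁ − p₀) / (1 − p₀).
PS = (0.311 − 0.147) / (1 − 0.147) = 0.164 / 0.853 ≈ 0.1923

PS ≈ 0.192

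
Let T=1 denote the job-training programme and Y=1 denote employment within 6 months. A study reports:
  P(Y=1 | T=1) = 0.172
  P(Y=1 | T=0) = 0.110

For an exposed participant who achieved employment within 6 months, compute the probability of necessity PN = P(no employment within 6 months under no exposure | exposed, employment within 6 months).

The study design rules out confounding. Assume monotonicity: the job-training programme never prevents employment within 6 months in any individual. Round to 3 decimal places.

Let p₁ = 0.172, p₀ = 0.11.
Under exogeneity and monotonicity, PN = (p₁ − p₀) / p₁.
PN = (0.172 − 0.11) / 0.172 = 0.062 / 0.172 ≈ 0.3605

PN ≈ 0.360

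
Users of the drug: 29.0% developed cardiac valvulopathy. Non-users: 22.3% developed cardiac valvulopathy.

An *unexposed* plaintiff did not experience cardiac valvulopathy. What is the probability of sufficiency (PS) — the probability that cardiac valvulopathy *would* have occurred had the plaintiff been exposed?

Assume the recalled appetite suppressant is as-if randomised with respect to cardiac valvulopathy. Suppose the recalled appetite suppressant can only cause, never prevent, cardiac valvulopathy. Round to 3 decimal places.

PS ≈ 0.086

p₁ = 0.29, p₀ = 0.223.
Under exogeneity and monotonicity, PS = (p₁ − p₀) / (1 − p₀).
PS = (0.29 − 0.223) / (1 − 0.223) = 0.067 / 0.777 ≈ 0.0862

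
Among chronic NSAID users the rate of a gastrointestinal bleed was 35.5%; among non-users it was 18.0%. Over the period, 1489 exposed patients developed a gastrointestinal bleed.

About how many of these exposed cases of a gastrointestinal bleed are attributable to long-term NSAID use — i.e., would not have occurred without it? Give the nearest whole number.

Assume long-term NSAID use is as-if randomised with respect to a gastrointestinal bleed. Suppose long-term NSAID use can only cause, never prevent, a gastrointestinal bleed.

about 734 cases

p₁ = 0.355, p₀ = 0.18.
PN = (p₁ − p₀)/p₁ = (0.355 − 0.18) / 0.355 ≈ 0.49296.
Attributable cases ≈ PN × (exposed cases) = 0.49296 × 1489 ≈ 734.01.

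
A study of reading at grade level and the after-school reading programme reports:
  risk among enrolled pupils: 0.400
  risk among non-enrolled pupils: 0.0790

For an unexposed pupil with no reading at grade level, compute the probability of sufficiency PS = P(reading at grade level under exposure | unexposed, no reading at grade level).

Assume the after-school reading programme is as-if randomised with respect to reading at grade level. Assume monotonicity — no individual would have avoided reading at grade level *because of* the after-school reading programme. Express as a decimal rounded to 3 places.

PS ≈ 0.349

Let p₁ = 0.4, p₀ = 0.079.
Under exogeneity and monotonicity, PS = (p₁ − p₀) / (1 − p₀).
PS = (0.4 − 0.079) / (1 − 0.079) = 0.321 / 0.921 ≈ 0.3485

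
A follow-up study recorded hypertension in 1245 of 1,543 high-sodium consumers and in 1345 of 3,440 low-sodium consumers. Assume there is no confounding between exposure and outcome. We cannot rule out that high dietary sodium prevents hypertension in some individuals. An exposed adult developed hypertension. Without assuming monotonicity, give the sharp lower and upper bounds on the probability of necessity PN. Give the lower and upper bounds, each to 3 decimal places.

0.515 ≤ PN ≤ 0.755

p₁ = P(outcome | exposed) = 1245/1543 = 0.80687
p₀ = P(outcome | unexposed) = 1345/3440 = 0.39099
Under exogeneity alone the bounds on PN are max{0,(p₁−p₀)/p₁} ≤ PN ≤ min{1,(1−p₀)/p₁}.
  lower = (p₁ − p₀)/p₁ = 0.41588 / 0.80687 ≈ 0.5154
  upper = min{1, (1 − p₀)/p₁} = 0.60901 / 0.80687 ≈ 0.7548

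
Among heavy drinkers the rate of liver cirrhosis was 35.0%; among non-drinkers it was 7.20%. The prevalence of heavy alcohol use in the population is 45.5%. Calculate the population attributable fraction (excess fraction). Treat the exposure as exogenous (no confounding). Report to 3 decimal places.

PAF ≈ 0.637

p₁ = 0.35, p₀ = 0.072.
Overall risk P(Y=1) = π·p₁ + (1−π)·p₀ = 0.455×0.35 + 0.545×0.072 = 0.19849.
Under exogeneity, PAF = [P(Y=1) − p₀] / P(Y=1).
PAF = (0.19849 − 0.072) / 0.19849 ≈ 0.6373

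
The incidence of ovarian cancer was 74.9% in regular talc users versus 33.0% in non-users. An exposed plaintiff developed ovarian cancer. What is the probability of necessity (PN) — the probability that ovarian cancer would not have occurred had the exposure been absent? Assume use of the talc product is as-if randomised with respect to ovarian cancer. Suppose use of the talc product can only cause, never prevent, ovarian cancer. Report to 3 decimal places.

PN ≈ 0.559

p₁ = 0.749, p₀ = 0.33.
Under exogeneity and monotonicity, PN = (p₁ − p₀) / p₁.
PN = (0.749 − 0.33) / 0.749 = 0.419 / 0.749 ≈ 0.5594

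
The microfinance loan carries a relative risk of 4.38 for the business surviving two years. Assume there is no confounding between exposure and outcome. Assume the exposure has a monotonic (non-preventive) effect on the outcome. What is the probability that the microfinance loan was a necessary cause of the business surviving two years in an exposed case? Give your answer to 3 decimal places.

Under exogeneity and monotonicity, PN = (RR − 1) / RR = 1 − 1/RR.
PN = (4.38 − 1) / 4.38 = 3.38 / 4.38 ≈ 0.7717

PN ≈ 0.772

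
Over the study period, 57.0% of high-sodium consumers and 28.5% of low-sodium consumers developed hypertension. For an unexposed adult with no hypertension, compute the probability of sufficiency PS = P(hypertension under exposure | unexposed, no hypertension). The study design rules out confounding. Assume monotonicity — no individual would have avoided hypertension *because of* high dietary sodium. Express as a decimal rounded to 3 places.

PS ≈ 0.399

p₁ = 0.57, p₀ = 0.285.
Under exogeneity and monotonicity, PS = (p₁ − p₀) / (1 − p₀).
PS = (0.57 − 0.285) / (1 − 0.285) = 0.285 / 0.715 ≈ 0.3986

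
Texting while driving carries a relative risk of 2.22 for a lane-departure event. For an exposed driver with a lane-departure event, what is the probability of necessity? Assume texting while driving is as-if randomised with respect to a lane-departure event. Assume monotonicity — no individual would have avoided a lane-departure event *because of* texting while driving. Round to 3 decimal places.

PN ≈ 0.550

Under exogeneity and monotonicity, PN = (RR − 1) / RR = 1 − 1/RR.
PN = (2.22 − 1) / 2.22 = 1.22 / 2.22 ≈ 0.5495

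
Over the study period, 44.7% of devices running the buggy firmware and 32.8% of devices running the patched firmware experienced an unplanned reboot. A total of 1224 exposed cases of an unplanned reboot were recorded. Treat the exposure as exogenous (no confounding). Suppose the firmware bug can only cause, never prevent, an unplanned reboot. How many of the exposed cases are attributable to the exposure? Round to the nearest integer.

p₁ = 0.447, p₀ = 0.328.
PN = (p₁ − p₀)/p₁ = (0.447 − 0.328) / 0.447 ≈ 0.26622.
Attributable cases ≈ PN × (exposed cases) = 0.26622 × 1224 ≈ 325.85.

about 326 cases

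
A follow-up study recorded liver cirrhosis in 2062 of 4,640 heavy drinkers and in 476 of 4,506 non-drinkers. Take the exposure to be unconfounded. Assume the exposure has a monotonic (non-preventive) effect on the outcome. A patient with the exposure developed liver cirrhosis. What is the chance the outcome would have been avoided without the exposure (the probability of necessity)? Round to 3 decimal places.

PN ≈ 0.762

p₁ = P(outcome | exposed) = 2062/4640 = 0.4444
p₀ = P(outcome | unexposed) = 476/4506 = 0.10564
Under exogeneity and monotonicity, PN = (p₁ − p₀) / p₁.
PN = (0.4444 − 0.10564) / 0.4444 = 0.33876 / 0.4444 ≈ 0.7623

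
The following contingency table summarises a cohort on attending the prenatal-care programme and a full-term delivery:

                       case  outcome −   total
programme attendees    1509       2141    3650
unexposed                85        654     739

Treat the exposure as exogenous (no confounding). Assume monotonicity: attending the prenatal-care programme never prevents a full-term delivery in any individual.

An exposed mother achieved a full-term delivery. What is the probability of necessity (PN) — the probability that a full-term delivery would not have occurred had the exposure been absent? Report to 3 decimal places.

p₁ = P(outcome | exposed) = 1509/3650 = 0.41342
p₀ = P(outcome | unexposed) = 85/739 = 0.11502
Under exogeneity and monotonicity, PN = (p₁ − p₀)/p₁.
PN = (0.41342 − 0.11502) / 0.41342 ≈ 0.7218

PN ≈ 0.722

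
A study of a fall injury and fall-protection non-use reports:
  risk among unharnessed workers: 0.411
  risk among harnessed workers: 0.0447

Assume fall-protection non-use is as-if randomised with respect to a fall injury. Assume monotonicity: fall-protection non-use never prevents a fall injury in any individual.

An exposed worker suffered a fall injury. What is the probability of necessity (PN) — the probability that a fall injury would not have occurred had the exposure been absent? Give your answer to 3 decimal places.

Let p₁ = 0.411, p₀ = 0.0447.
Under exogeneity and monotonicity, PN = (p₁ − p₀) / p₁.
PN = (0.411 − 0.0447) / 0.411 = 0.3663 / 0.411 ≈ 0.8912

PN ≈ 0.891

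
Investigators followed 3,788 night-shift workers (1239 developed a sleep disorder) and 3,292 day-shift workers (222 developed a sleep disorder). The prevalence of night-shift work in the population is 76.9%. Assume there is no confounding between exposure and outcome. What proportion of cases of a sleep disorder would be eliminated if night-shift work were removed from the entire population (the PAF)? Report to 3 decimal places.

PAF ≈ 0.748

p₁ = P(outcome | exposed) = 1239/3788 = 0.32709
p₀ = P(outcome | unexposed) = 222/3292 = 0.067436
Overall risk P(Y=1) = π·p₁ + (1−π)·p₀ = 0.769×0.32709 + 0.231×0.067436 = 0.26711.
Under exogeneity, PAF = [P(Y=1) − p₀] / P(Y=1).
PAF = (0.26711 − 0.067436) / 0.26711 ≈ 0.7475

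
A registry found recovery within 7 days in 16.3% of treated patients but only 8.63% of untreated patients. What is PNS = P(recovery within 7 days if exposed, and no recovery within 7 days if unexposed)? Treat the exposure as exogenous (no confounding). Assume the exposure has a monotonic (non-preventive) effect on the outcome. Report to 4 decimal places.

p₁ = 0.163, p₀ = 0.0863.
Under exogeneity and monotonicity, PNS = p₁ − p₀.
PNS = 0.163 − 0.0863 = 0.0767

PNS ≈ 0.0767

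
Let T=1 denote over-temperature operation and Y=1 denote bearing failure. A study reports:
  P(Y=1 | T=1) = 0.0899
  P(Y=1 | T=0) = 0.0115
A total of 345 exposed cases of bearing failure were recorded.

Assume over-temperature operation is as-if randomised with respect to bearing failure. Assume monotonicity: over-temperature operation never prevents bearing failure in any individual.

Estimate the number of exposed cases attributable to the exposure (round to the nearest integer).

about 301 cases

Let p₁ = 0.0899, p₀ = 0.0115.
PN = (p₁ − p₀)/p₁ = (0.0899 − 0.0115) / 0.0899 ≈ 0.87208.
Attributable cases ≈ PN × (exposed cases) = 0.87208 × 345 ≈ 300.87.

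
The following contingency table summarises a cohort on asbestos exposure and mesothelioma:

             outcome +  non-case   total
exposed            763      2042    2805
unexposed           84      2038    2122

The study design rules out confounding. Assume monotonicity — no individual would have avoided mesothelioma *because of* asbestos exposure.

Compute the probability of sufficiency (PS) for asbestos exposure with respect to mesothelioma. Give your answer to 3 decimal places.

PS ≈ 0.242

p₁ = P(outcome | exposed) = 763/2805 = 0.27201
p₀ = P(outcome | unexposed) = 84/2122 = 0.039585
Under exogeneity and monotonicity, PS = (p₁ − p₀)/(1 − p₀).
PS = (0.27201 − 0.039585) / 0.96041 ≈ 0.2420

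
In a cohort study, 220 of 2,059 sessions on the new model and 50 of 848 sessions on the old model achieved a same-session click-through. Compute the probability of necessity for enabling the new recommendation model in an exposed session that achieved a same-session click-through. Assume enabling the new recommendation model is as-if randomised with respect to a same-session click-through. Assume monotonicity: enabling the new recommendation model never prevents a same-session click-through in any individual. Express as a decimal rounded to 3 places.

p₁ = P(outcome | exposed) = 220/2059 = 0.10685
p₀ = P(outcome | unexposed) = 50/848 = 0.058962
Under exogeneity and monotonicity, PN = (p₁ − p₀) / p₁.
PN = (0.10685 − 0.058962) / 0.10685 = 0.047886 / 0.10685 ≈ 0.4482

PN ≈ 0.448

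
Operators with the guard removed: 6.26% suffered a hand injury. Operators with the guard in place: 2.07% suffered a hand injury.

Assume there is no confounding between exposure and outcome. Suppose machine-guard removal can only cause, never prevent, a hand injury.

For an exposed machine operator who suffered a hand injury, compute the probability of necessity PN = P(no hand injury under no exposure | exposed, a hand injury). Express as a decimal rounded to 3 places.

PN ≈ 0.669

p₁ = 0.0626, p₀ = 0.0207.
Under exogeneity and monotonicity, PN = (p₁ − p₀) / p₁.
PN = (0.0626 − 0.0207) / 0.0626 = 0.0419 / 0.0626 ≈ 0.6693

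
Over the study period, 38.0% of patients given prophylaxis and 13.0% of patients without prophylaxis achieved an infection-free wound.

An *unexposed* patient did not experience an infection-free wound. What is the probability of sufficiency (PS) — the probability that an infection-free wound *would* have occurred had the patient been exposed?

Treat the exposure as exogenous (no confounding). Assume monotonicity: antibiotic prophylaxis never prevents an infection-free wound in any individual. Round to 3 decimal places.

p₁ = 0.38, p₀ = 0.13.
Under exogeneity and monotonicity, PS = (p₁ − p₀) / (1 − p₀).
PS = (0.38 − 0.13) / (1 − 0.13) = 0.25 / 0.87 ≈ 0.2874

PS ≈ 0.287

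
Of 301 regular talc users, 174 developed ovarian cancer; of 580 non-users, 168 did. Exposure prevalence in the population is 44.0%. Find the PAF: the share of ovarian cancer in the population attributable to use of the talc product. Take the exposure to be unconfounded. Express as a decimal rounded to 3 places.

p₁ = P(outcome | exposed) = 174/301 = 0.57807
p₀ = P(outcome | unexposed) = 168/580 = 0.28966
Overall risk P(Y=1) = π·p₁ + (1−π)·p₀ = 0.44×0.57807 + 0.56×0.28966 = 0.41656.
Under exogeneity, PAF = [P(Y=1) − p₀] / P(Y=1).
PAF = (0.41656 − 0.28966) / 0.41656 ≈ 0.3046

PAF ≈ 0.305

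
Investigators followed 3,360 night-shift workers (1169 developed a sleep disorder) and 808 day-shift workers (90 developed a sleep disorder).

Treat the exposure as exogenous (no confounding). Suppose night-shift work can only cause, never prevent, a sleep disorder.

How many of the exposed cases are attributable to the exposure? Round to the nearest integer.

about 795 cases

p₁ = P(outcome | exposed) = 1169/3360 = 0.34792
p₀ = P(outcome | unexposed) = 90/808 = 0.11139
PN = (p₁ − p₀)/p₁ = (0.34792 − 0.11139) / 0.34792 ≈ 0.67985.
Attributable cases ≈ PN × (exposed cases) = 0.67985 × 1169 ≈ 794.74.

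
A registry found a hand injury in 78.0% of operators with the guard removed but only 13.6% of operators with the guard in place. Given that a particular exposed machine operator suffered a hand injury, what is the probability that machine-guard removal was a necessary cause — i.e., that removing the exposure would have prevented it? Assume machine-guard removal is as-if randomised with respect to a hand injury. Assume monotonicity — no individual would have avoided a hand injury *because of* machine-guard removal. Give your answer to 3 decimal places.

p₁ = 0.78, p₀ = 0.136.
Under exogeneity and monotonicity, PN = (p₁ − p₀) / p₁.
PN = (0.78 − 0.136) / 0.78 = 0.644 / 0.78 ≈ 0.8256

PN ≈ 0.826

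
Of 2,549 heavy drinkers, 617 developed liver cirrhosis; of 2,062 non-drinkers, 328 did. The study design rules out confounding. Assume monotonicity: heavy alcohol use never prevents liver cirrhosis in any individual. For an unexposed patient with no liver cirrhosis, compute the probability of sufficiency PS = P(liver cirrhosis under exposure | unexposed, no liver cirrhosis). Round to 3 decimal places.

p₁ = P(outcome | exposed) = 617/2549 = 0.24206
p₀ = P(outcome | unexposed) = 328/2062 = 0.15907
Under exogeneity and monotonicity, PS = (p₁ − p₀) / (1 − p₀).
PS = (0.24206 − 0.15907) / (1 − 0.15907) = 0.082987 / 0.84093 ≈ 0.0987

PS ≈ 0.099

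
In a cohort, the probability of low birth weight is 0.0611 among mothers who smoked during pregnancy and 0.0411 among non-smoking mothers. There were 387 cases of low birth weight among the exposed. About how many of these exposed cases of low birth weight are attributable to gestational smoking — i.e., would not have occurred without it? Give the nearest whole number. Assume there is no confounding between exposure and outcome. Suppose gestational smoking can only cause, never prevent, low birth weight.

Let p₁ = 0.0611, p₀ = 0.0411.
PN = (p₁ − p₀)/p₁ = (0.0611 − 0.0411) / 0.0611 ≈ 0.32733.
Attributable cases ≈ PN × (exposed cases) = 0.32733 × 387 ≈ 126.68.

about 127 cases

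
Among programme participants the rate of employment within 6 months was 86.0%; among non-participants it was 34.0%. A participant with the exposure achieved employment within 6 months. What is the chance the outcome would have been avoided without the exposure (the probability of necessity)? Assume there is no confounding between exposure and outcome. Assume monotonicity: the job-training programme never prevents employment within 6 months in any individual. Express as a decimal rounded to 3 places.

PN ≈ 0.605

p₁ = 0.86, p₀ = 0.34.
Under exogeneity and monotonicity, PN = (p₁ − p₀) / p₁.
PN = (0.86 − 0.34) / 0.86 = 0.52 / 0.86 ≈ 0.6047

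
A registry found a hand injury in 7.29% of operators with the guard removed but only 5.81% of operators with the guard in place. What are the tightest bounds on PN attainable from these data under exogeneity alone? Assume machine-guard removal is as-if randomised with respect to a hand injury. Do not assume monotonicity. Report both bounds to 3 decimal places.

p₁ = 0.0729, p₀ = 0.0581.
Under exogeneity alone the bounds on PN are max{0,(p₁−p₀)/p₁} ≤ PN ≤ min{1,(1−p₀)/p₁}.
  lower = (p₁ − p₀)/p₁ = 0.0148 / 0.0729 ≈ 0.2030
  upper = min{1, (1 − p₀)/p₁} = 0.9419 / 0.0729 ≈ 12.9204 → capped at 1

0.203 ≤ PN ≤ 1.000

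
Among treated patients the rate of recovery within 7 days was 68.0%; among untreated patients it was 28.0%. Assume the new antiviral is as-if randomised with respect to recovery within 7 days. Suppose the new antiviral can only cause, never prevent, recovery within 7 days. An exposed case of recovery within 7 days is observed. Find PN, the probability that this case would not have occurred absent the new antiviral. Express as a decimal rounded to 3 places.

PN ≈ 0.588

p₁ = 0.68, p₀ = 0.28.
Under exogeneity and monotonicity, PN = (p₁ − p₀) / p₁.
PN = (0.68 − 0.28) / 0.68 = 0.4 / 0.68 ≈ 0.5882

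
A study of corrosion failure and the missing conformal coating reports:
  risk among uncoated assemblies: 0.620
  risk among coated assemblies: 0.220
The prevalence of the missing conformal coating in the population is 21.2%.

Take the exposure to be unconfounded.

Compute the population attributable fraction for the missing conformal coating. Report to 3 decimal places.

PAF ≈ 0.278

Let p₁ = 0.62, p₀ = 0.22.
Overall risk P(Y=1) = π·p₁ + (1−π)·p₀ = 0.212×0.62 + 0.788×0.22 = 0.3048.
Under exogeneity, PAF = [P(Y=1) − p₀] / P(Y=1).
PAF = (0.3048 − 0.22) / 0.3048 ≈ 0.2782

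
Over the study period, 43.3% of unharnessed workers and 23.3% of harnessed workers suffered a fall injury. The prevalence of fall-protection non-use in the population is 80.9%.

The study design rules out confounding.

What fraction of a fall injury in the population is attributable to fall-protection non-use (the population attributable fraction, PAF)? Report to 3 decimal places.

PAF ≈ 0.410

p₁ = 0.433, p₀ = 0.233.
Overall risk P(Y=1) = π·p₁ + (1−π)·p₀ = 0.809×0.433 + 0.191×0.233 = 0.3948.
Under exogeneity, PAF = [P(Y=1) − p₀] / P(Y=1).
PAF = (0.3948 − 0.233) / 0.3948 ≈ 0.4098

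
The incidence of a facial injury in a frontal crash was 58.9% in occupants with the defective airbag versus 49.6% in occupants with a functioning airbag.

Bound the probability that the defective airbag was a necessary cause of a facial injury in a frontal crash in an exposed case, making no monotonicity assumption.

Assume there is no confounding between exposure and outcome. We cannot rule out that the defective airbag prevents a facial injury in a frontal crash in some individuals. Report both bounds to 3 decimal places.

p₁ = 0.589, p₀ = 0.496.
Under exogeneity alone the bounds on PN are max{0,(p₁−p₀)/p₁} ≤ PN ≤ min{1,(1−p₀)/p₁}.
  lower = (p₁ − p₀)/p₁ = 0.093 / 0.589 ≈ 0.1579
  upper = min{1, (1 − p₀)/p₁} = 0.504 / 0.589 ≈ 0.8557

0.158 ≤ PN ≤ 0.856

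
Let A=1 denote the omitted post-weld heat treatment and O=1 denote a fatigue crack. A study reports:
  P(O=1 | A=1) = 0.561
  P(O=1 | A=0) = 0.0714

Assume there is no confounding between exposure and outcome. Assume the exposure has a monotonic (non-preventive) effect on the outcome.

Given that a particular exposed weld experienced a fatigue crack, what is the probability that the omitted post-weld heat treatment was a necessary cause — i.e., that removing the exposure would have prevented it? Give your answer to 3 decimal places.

PN ≈ 0.873

Let p₁ = 0.561, p₀ = 0.0714.
Under exogeneity and monotonicity, PN = (p₁ − p₀) / p₁.
PN = (0.561 − 0.0714) / 0.561 = 0.4896 / 0.561 ≈ 0.8727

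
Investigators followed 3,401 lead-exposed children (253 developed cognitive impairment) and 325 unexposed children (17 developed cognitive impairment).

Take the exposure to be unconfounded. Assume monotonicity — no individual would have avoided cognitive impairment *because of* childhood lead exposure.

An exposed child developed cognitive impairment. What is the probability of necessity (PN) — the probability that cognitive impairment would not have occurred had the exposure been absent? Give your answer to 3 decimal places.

PN ≈ 0.297

p₁ = P(outcome | exposed) = 253/3401 = 0.07439
p₀ = P(outcome | unexposed) = 17/325 = 0.052308
Under exogeneity and monotonicity, PN = (p₁ − p₀) / p₁.
PN = (0.07439 − 0.052308) / 0.07439 = 0.022082 / 0.07439 ≈ 0.2968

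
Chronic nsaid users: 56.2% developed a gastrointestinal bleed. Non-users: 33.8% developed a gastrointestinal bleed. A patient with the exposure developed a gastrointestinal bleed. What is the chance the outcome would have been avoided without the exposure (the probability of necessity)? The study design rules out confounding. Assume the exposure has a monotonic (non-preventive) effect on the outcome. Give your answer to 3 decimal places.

p₁ = 0.562, p₀ = 0.338.
Under exogeneity and monotonicity, PN = (p₁ − p₀) / p₁.
PN = (0.562 − 0.338) / 0.562 = 0.224 / 0.562 ≈ 0.3986

PN ≈ 0.399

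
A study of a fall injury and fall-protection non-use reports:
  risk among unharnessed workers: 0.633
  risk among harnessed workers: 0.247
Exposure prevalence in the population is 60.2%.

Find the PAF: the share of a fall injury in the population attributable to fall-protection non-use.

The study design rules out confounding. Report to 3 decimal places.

Let p₁ = 0.633, p₀ = 0.247.
Overall risk P(Y=1) = π·p₁ + (1−π)·p₀ = 0.602×0.633 + 0.398×0.247 = 0.47937.
Under exogeneity, PAF = [P(Y=1) − p₀] / P(Y=1).
PAF = (0.47937 − 0.247) / 0.47937 ≈ 0.4847

PAF ≈ 0.485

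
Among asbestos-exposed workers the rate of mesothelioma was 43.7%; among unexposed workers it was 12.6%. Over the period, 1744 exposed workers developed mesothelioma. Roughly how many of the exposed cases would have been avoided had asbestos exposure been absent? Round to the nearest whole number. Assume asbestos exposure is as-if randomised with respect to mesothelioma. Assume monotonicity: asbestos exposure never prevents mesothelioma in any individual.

p₁ = 0.437, p₀ = 0.126.
PN = (p₁ − p₀)/p₁ = (0.437 − 0.126) / 0.437 ≈ 0.71167.
Attributable cases ≈ PN × (exposed cases) = 0.71167 × 1744 ≈ 1241.15.

about 1241 cases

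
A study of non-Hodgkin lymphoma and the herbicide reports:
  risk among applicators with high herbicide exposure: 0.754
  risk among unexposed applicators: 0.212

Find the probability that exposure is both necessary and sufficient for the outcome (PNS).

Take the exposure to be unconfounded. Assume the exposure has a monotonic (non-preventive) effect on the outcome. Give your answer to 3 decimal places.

PNS ≈ 0.542

Let p₁ = 0.754, p₀ = 0.212.
Under exogeneity and monotonicity, PNS = p₁ − p₀.
PNS = 0.754 − 0.212 = 0.542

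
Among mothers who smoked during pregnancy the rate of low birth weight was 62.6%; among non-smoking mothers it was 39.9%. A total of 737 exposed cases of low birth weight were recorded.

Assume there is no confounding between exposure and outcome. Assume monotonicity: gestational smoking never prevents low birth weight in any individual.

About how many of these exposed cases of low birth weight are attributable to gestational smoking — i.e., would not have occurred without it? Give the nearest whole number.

about 267 cases

p₁ = 0.626, p₀ = 0.399.
PN = (p₁ − p₀)/p₁ = (0.626 − 0.399) / 0.626 ≈ 0.36262.
Attributable cases ≈ PN × (exposed cases) = 0.36262 × 737 ≈ 267.25.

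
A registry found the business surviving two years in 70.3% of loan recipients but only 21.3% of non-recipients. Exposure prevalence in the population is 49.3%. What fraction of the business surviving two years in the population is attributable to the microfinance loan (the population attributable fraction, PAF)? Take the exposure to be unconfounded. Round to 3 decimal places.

p₁ = 0.703, p₀ = 0.213.
Overall risk P(Y=1) = π·p₁ + (1−π)·p₀ = 0.493×0.703 + 0.507×0.213 = 0.45457.
Under exogeneity, PAF = [P(Y=1) − p₀] / P(Y=1).
PAF = (0.45457 − 0.213) / 0.45457 ≈ 0.5314

PAF ≈ 0.531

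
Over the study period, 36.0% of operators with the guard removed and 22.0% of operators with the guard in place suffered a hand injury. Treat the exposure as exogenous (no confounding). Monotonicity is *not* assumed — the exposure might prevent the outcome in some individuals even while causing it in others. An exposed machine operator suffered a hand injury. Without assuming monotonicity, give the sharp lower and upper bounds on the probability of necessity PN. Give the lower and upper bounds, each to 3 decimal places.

p₁ = 0.36, p₀ = 0.22.
Under exogeneity alone the bounds on PN are max{0,(p₁−p₀)/p₁} ≤ PN ≤ min{1,(1−p₀)/p₁}.
  lower = (p₁ − p₀)/p₁ = 0.14 / 0.36 ≈ 0.3889
  upper = min{1, (1 − p₀)/p₁} = 0.78 / 0.36 ≈ 2.1667 → capped at 1

0.389 ≤ PN ≤ 1.000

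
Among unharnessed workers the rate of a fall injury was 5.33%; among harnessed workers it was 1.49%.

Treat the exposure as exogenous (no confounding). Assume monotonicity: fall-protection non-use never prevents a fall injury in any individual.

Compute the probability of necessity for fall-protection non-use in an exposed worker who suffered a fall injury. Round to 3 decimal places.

PN ≈ 0.720

p₁ = 0.0533, p₀ = 0.0149.
Under exogeneity and monotonicity, PN = (p₁ − p₀) / p₁.
PN = (0.0533 − 0.0149) / 0.0533 = 0.0384 / 0.0533 ≈ 0.7205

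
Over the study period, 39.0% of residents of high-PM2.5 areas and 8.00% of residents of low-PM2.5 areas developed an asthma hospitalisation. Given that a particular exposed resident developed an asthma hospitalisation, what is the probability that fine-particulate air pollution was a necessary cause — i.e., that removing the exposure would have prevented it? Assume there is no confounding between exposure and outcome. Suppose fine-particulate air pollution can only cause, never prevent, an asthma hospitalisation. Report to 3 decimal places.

p₁ = 0.39, p₀ = 0.08.
Under exogeneity and monotonicity, PN = (p₁ − p₀) / p₁.
PN = (0.39 − 0.08) / 0.39 = 0.31 / 0.39 ≈ 0.7949

PN ≈ 0.795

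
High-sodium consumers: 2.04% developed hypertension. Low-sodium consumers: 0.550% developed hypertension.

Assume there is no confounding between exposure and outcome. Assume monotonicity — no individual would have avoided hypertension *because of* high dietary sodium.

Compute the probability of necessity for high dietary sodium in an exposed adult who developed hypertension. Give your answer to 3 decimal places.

PN ≈ 0.730

p₁ = 0.0204, p₀ = 0.0055.
Under exogeneity and monotonicity, PN = (p₁ − p₀) / p₁.
PN = (0.0204 − 0.0055) / 0.0204 = 0.0149 / 0.0204 ≈ 0.7304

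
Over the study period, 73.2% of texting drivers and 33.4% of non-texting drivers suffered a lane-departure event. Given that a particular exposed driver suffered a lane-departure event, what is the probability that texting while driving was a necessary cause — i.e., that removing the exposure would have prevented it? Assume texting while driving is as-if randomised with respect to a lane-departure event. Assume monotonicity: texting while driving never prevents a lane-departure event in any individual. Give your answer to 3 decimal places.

PN ≈ 0.544

p₁ = 0.732, p₀ = 0.334.
Under exogeneity and monotonicity, PN = (p₁ − p₀) / p₁.
PN = (0.732 − 0.334) / 0.732 = 0.398 / 0.732 ≈ 0.5437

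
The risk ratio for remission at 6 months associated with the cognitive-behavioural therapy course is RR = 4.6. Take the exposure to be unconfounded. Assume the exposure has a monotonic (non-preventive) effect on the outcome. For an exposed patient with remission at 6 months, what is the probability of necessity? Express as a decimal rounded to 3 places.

Under exogeneity and monotonicity, PN = (RR − 1) / RR = 1 − 1/RR.
PN = (4.6 − 1) / 4.6 = 3.6 / 4.6 ≈ 0.7826

PN ≈ 0.783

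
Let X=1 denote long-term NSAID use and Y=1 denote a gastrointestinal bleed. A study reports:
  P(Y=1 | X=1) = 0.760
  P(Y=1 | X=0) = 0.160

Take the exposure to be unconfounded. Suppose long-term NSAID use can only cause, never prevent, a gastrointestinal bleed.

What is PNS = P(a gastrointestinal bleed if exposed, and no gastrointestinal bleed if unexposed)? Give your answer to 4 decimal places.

Let p₁ = 0.76, p₀ = 0.16.
Under exogeneity and monotonicity, PNS = p₁ − p₀.
PNS = 0.76 − 0.16 = 0.6

PNS ≈ 0.6000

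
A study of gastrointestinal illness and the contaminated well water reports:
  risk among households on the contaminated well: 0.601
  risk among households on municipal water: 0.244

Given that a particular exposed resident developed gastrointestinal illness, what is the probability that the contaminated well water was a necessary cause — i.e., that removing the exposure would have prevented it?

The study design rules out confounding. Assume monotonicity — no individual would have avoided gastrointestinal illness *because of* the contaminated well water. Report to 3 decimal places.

PN ≈ 0.594

Let p₁ = 0.601, p₀ = 0.244.
Under exogeneity and monotonicity, PN = (p₁ − p₀) / p₁.
PN = (0.601 − 0.244) / 0.601 = 0.357 / 0.601 ≈ 0.5940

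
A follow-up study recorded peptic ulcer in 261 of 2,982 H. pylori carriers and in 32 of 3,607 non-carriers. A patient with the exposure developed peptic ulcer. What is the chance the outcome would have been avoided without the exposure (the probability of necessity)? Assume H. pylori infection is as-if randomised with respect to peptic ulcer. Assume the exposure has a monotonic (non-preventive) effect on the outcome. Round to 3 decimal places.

PN ≈ 0.899

p₁ = P(outcome | exposed) = 261/2982 = 0.087525
p₀ = P(outcome | unexposed) = 32/3607 = 0.0088716
Under exogeneity and monotonicity, PN = (p₁ − p₀) / p₁.
PN = (0.087525 − 0.0088716) / 0.087525 = 0.078654 / 0.087525 ≈ 0.8986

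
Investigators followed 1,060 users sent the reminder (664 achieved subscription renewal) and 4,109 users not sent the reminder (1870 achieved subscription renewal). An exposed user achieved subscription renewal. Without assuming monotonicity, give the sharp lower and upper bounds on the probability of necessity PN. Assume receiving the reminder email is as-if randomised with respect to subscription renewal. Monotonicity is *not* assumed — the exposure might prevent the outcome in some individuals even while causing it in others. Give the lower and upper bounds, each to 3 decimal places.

0.273 ≤ PN ≤ 0.870

p₁ = P(outcome | exposed) = 664/1060 = 0.62642
p₀ = P(outcome | unexposed) = 1870/4109 = 0.4551
Under exogeneity alone the bounds on PN are max{0,(p₁−p₀)/p₁} ≤ PN ≤ min{1,(1−p₀)/p₁}.
  lower = (p₁ − p₀)/p₁ = 0.17132 / 0.62642 ≈ 0.2735
  upper = min{1, (1 − p₀)/p₁} = 0.5449 / 0.62642 ≈ 0.8699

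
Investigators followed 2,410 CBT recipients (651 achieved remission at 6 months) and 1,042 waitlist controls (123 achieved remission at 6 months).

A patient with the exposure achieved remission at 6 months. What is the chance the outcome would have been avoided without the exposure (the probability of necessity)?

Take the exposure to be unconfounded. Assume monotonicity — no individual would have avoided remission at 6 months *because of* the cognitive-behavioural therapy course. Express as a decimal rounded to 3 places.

PN ≈ 0.563

p₁ = P(outcome | exposed) = 651/2410 = 0.27012
p₀ = P(outcome | unexposed) = 123/1042 = 0.11804
Under exogeneity and monotonicity, PN = (p₁ − p₀) / p₁.
PN = (0.27012 − 0.11804) / 0.27012 = 0.15208 / 0.27012 ≈ 0.5630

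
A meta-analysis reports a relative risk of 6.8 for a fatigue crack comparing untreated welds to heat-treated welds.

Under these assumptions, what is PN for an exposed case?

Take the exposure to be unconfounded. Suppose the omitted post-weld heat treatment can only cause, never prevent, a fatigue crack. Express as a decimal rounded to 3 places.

Under exogeneity and monotonicity, PN = (RR − 1) / RR = 1 − 1/RR.
PN = (6.8 − 1) / 6.8 = 5.8 / 6.8 ≈ 0.8529

PN ≈ 0.853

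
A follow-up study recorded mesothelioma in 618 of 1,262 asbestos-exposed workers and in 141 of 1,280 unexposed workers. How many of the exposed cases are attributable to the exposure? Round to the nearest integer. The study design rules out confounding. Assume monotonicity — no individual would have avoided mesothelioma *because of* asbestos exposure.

p₁ = P(outcome | exposed) = 618/1262 = 0.4897
p₀ = P(outcome | unexposed) = 141/1280 = 0.11016
PN = (p₁ − p₀)/p₁ = (0.4897 − 0.11016) / 0.4897 ≈ 0.77505.
Attributable cases ≈ PN × (exposed cases) = 0.77505 × 618 ≈ 478.98.

about 479 cases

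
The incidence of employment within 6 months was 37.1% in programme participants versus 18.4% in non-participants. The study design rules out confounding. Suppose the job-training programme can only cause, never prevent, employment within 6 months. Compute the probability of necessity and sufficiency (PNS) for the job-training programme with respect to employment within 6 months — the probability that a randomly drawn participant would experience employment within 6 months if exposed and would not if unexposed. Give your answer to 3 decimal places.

p₁ = 0.371, p₀ = 0.184.
Under exogeneity and monotonicity, PNS = p₁ − p₀.
PNS = 0.371 − 0.184 = 0.187

PNS ≈ 0.187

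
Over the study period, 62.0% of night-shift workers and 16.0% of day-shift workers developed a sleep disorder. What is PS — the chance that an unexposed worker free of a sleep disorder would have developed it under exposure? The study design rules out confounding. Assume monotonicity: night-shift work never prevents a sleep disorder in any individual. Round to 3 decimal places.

p₁ = 0.62, p₀ = 0.16.
Under exogeneity and monotonicity, PS = (p₁ − p₀) / (1 − p₀).
PS = (0.62 − 0.16) / (1 − 0.16) = 0.46 / 0.84 ≈ 0.5476

PS ≈ 0.548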